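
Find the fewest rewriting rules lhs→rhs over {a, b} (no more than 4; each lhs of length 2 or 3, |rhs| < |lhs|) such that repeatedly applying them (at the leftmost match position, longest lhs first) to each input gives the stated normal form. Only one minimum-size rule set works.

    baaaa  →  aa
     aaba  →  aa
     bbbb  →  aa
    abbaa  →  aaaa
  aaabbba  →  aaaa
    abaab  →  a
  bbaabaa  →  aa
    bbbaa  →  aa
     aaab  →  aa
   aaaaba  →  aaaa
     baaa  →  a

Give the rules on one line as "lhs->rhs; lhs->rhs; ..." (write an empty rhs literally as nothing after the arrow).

ab->; abb->aa; baa->ab; bbb->ab

  | baaaa => abaa => aa
  | aaba => aa
  | bbbb => abb => aa
  | abbaa => aaaa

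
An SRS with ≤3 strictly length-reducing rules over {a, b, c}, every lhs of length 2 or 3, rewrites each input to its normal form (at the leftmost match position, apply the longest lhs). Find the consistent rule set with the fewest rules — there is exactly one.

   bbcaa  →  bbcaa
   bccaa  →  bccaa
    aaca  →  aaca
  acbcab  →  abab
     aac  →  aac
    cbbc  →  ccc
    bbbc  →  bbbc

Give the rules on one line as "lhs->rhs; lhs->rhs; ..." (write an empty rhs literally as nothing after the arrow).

cbb->cc; cbc->b

  | bbcaa
  | bccaa
  | aaca
  | acbcab => abab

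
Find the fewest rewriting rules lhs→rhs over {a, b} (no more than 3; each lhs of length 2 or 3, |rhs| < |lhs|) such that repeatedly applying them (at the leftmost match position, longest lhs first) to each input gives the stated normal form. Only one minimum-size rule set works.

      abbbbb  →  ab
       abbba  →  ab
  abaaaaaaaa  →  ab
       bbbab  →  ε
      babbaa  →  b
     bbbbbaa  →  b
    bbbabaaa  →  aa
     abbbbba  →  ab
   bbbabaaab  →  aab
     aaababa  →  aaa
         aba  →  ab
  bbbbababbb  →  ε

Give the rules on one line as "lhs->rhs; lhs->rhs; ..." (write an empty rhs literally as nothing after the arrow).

ba->b; bb->; bba->

  | abbbbb => abbb => ab
  | abbba => aba => ab
  | abaaaaaaaa => abaaaaaaa => abaaaaaa => abaaaaa => abaaaa => abaaa => abaa => aba => ab
  | bbbab => bab => bb => ε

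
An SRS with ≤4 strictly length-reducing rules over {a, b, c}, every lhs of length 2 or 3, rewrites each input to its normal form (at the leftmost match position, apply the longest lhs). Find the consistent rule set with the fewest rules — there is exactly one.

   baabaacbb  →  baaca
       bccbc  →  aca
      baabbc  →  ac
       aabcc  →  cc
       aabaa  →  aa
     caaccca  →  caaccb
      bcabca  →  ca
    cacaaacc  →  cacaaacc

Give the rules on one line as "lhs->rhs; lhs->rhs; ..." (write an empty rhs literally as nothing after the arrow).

  | baabaacbb => baacbb => baaca
  | bccbc => acbc => aca
  | baabbc => bbc => ac
  | aabcc => cc

aab->; bb->a; bc->a; cca->cb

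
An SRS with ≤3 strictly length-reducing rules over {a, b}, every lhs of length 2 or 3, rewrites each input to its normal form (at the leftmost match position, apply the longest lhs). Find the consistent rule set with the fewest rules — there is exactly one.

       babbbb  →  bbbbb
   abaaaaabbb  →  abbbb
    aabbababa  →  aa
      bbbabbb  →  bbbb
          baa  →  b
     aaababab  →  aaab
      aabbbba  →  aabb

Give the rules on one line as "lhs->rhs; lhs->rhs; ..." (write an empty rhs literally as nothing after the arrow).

ba->b; bba->

  | babbbb => bbbbb
  | abaaaaabbb => abaaaabbb => abaaabbb => abaabbb => ababbb => abbbb
  | aabbababa => aababa => aabba => aa
  | bbbabbb => bbbb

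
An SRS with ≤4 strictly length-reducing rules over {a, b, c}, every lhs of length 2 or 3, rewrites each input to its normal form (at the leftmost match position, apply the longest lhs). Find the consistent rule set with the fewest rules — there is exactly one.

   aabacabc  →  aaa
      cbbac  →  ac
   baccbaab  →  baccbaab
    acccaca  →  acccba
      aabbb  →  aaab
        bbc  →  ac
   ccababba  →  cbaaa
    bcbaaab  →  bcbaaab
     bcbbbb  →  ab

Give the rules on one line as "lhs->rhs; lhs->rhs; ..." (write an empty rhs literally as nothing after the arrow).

  | aabacabc => aababc => aabb => aaa
  | cbbac => caac => ac
  | baccbaab
  | acccaca => acccba

abc->b; bb->a; ca->; cac->cb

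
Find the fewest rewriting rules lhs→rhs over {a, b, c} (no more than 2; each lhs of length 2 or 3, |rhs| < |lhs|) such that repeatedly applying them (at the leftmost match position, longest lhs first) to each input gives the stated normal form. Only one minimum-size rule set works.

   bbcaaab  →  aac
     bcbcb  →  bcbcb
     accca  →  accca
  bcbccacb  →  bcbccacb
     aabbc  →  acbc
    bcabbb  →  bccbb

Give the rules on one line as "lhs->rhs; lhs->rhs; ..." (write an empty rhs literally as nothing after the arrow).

  | bbcaaab => aaab => aac
  | bcbcb
  | accca
  | bcbccacb

ab->c; bbc->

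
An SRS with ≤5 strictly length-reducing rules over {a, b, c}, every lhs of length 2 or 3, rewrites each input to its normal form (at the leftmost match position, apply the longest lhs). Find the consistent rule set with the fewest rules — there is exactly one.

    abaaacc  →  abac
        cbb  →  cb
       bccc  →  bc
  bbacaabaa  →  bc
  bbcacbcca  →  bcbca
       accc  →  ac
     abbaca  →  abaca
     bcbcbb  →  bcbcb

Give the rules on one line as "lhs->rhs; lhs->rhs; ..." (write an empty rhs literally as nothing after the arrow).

aa->; acb->bc; bb->b; cc->c

  | abaaacc => abacc => abac
  | cbb => cb
  | bccc => bcc => bc
  | bbacaabaa => bacaabaa => bacbaa => bbcaa => bcaa => bc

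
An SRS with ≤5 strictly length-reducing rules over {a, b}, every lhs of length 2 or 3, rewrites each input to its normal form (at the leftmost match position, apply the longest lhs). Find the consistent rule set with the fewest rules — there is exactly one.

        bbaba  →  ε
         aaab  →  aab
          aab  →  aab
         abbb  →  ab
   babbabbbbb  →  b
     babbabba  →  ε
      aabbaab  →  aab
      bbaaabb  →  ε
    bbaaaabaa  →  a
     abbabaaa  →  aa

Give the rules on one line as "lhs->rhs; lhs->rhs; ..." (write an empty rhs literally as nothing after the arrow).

aaa->aa; ba->; bb->; bba->bb

  | bbaba => bbba => ba => ε
  | aaab => aab
  | aab
  | abbb => ab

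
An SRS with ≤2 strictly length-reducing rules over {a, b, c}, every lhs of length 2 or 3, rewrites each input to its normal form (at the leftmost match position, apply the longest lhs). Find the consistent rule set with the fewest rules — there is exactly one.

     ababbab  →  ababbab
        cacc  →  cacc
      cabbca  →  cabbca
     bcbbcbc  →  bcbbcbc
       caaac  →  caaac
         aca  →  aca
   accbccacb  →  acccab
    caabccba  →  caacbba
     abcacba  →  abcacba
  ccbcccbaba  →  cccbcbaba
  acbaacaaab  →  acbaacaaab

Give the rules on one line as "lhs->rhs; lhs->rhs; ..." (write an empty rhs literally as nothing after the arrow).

bac->a; bcc->cb

  | ababbab
  | cacc
  | cabbca
  | bcbbcbc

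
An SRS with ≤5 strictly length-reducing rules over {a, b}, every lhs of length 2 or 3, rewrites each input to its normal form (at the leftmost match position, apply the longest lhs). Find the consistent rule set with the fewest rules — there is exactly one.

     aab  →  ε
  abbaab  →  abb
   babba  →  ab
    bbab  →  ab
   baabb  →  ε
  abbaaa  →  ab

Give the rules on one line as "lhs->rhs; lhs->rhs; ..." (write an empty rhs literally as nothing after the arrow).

  | aab => aa => ε
  | abbaab => abaab => abab => abb
  | babba => abba => aba => ab
  | bbab => bab => ab

aa->; aab->aa; aba->ab; ba->a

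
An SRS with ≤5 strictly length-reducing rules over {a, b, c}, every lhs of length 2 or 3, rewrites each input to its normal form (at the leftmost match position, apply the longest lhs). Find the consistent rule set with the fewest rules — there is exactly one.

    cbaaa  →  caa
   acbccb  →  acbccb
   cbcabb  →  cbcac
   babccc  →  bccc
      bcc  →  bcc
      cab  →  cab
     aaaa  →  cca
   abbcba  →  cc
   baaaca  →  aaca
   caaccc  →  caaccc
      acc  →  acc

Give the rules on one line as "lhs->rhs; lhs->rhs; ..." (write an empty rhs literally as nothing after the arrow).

  | cbaaa => caa
  | acbccb
  | cbcabb => cbcac
  | babccc => bccc

aaa->cc; ba->; bb->c; bbc->aa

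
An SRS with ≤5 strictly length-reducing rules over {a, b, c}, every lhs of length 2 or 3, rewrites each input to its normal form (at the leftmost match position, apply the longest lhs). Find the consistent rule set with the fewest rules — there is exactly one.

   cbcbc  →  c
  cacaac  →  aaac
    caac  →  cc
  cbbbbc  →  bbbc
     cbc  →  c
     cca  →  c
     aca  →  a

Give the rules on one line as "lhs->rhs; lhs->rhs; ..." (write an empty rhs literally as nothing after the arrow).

ca->; caa->c; cac->a; cb->

  | cbcbc => cbc => c
  | cacaac => aaac
  | caac => cc
  | cbbbbc => bbbc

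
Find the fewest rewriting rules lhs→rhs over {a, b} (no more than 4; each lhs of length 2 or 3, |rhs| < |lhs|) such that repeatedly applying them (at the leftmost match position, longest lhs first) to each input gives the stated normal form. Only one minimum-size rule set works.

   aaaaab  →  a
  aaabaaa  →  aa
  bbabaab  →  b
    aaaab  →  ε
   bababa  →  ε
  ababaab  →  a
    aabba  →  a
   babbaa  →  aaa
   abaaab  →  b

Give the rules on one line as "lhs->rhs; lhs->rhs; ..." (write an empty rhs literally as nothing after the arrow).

  | aaaaab => aaabb => abbb => bb => a
  | aaabaaa => abbaaa => baaa => aa
  | bbabaab => aabaab => bbaab => aaab => abb => b
  | aaaab => aabb => bbb => ab => ε

aab->bb; ab->; ba->; bb->a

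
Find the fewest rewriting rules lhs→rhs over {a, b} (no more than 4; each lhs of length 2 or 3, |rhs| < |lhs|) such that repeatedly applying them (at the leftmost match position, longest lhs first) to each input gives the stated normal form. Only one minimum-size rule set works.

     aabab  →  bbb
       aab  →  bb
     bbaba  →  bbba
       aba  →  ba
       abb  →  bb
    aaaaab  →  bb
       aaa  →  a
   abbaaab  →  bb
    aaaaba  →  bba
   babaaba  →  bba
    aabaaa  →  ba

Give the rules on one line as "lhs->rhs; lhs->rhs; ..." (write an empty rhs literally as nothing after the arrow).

  | aabab => bbab => bbb
  | aab => bb
  | bbaba => bbba
  | aba => ba

aa->a; aab->bb; ab->b; baa->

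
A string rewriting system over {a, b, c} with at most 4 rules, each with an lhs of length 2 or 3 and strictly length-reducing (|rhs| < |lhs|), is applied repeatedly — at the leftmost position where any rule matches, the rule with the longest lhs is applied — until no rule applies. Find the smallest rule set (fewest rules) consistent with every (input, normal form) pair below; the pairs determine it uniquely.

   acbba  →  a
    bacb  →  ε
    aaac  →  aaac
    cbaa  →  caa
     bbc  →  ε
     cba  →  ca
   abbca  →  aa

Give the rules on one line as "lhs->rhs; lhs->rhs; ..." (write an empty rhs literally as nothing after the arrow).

acb->; ba->a; bbc->

  | acbba => ba => a
  | bacb => acb => ε
  | aaac
  | cbaa => caa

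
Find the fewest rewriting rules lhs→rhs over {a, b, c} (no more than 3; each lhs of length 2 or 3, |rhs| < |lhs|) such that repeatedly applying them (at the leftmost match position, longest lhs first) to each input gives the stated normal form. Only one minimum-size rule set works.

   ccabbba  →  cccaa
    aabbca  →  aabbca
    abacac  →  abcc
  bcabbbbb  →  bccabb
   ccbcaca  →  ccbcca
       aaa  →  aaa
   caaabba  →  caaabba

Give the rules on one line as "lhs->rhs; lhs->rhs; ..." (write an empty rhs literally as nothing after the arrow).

  | ccabbba => ccacaa => cccaa
  | aabbca
  | abacac => abcac => abcc
  | bcabbbbb => bcacabb => bccabb

ac->c; bbb->ca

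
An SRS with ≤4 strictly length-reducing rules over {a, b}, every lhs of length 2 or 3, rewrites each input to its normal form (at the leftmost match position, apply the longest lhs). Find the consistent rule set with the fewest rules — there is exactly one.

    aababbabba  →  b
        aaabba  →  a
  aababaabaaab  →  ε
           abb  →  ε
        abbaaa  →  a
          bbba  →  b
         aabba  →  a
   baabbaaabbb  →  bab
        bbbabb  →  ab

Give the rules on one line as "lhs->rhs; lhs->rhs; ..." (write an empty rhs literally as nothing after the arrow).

  | aababbabba => baabbabba => bbababba => aababba => baabba => bbaba => aaba => baa => b
  | aaabba => abba => aaa => a
  | aababaabaaab => baabaabaaab => bbaaabaaab => aaaabaaab => aabaaab => baaaab => baab => bba => aa => ε
  | abb => aa => ε

aa->; aab->ba; aba->b; bb->a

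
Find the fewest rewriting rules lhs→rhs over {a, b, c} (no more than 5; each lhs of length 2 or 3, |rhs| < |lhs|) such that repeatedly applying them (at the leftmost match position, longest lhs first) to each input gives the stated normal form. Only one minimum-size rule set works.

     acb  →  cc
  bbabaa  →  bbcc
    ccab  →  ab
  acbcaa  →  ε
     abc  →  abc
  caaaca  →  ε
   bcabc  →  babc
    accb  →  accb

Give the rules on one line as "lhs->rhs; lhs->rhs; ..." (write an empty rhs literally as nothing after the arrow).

aa->; acb->cc; baa->cb; ca->a

  | acb => cc
  | bbabaa => bbacb => bbcc
  | ccab => cab => ab
  | acbcaa => cccaa => ccaa => caa => aa => ε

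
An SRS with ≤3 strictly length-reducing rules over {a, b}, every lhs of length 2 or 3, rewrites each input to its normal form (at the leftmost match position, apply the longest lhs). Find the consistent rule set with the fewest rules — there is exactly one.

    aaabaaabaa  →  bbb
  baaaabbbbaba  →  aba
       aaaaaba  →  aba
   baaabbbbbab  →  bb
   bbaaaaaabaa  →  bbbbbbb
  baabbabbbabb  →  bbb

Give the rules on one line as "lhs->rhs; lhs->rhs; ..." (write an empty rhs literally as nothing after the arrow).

aa->b; bab->ab

  | aaabaaabaa => babaaabaa => abaaabaa => abbabaa => ababaa => aabaa => bbaa => bbb
  | baaaabbbbaba => bbaabbbbaba => bbbbbbbaba => bbbbbbaba => bbbbbaba => bbbbaba => bbbaba => bbaba => baba => aba
  | aaaaaba => baaaba => bbaba => baba => aba
  | baaabbbbbab => bbabbbbbab => babbbbbab => abbbbbab => abbbbab => abbbab => abbab => abab => aab => bb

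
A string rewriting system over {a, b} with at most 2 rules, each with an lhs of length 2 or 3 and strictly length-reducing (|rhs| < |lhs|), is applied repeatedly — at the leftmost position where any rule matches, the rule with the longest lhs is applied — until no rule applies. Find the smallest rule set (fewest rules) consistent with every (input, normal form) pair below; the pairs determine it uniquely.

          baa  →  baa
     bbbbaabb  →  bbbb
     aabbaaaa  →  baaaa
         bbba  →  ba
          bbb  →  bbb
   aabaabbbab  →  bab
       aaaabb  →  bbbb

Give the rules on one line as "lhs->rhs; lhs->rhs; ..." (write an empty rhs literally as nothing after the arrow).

  | baa
  | bbbbaabb => bbbaabb => bbaabb => baabb => bbbb
  | aabbaaaa => bbbaaaa => bbaaaa => baaaa
  | bbba => bba => ba

aab->bb; bba->ba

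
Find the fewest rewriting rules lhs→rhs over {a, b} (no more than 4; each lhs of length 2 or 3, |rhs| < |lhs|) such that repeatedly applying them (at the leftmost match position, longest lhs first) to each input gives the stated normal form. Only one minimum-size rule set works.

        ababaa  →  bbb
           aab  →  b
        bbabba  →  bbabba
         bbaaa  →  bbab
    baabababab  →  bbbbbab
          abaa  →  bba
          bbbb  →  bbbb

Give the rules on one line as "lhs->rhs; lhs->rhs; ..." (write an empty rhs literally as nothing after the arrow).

aa->; aaa->ab; aba->bb

  | ababaa => bbbaa => bbb
  | aab => b
  | bbabba
  | bbaaa => bbab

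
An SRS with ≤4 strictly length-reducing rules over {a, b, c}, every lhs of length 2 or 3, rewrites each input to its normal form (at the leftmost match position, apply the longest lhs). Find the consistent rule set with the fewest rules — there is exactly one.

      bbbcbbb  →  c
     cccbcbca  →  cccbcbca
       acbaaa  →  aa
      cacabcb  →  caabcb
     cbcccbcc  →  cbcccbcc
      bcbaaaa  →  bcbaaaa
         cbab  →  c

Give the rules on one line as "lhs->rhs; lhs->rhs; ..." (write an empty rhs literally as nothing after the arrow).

  | bbbcbbb => cbbb => c
  | cccbcbca
  | acbaaa => abaaa => aa
  | cacabcb => caabcb

aba->; ac->a; bab->; bbb->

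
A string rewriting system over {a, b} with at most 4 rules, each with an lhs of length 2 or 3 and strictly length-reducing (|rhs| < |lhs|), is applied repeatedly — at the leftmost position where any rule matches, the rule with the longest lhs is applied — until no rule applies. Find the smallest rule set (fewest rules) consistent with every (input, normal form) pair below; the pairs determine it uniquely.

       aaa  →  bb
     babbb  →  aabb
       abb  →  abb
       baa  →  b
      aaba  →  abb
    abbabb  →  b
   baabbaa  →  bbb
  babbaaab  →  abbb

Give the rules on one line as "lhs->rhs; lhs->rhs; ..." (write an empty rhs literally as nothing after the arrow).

aaa->bb; aba->bb; baa->b; bab->aa

  | aaa => bb
  | babbb => aabb
  | abb
  | baa => b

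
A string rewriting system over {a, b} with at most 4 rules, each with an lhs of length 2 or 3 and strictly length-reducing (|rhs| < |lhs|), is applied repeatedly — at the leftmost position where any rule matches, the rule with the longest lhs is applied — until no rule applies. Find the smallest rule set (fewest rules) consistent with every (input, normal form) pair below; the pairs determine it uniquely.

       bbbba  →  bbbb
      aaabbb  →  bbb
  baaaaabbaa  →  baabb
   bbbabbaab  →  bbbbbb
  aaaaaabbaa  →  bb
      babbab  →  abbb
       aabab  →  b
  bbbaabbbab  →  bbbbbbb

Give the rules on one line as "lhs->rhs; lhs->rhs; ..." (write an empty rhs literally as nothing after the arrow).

aaa->; bab->ab; bba->bb

  | bbbba => bbbb
  | aaabbb => bbb
  | baaaaabbaa => baabbaa => baabba => baabb
  | bbbabbaab => bbbbbaab => bbbbbab => bbbbbb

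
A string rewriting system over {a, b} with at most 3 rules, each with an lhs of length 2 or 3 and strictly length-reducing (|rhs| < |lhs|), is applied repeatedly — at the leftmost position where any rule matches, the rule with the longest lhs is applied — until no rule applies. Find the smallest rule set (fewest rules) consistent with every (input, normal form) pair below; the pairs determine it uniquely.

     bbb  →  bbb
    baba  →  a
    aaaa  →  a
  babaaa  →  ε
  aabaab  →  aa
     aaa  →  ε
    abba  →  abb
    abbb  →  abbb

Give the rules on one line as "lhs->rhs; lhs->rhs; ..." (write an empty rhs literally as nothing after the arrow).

aaa->; ba->b; bab->

  | bbb
  | baba => a
  | aaaa => a
  | babaaa => aaa => ε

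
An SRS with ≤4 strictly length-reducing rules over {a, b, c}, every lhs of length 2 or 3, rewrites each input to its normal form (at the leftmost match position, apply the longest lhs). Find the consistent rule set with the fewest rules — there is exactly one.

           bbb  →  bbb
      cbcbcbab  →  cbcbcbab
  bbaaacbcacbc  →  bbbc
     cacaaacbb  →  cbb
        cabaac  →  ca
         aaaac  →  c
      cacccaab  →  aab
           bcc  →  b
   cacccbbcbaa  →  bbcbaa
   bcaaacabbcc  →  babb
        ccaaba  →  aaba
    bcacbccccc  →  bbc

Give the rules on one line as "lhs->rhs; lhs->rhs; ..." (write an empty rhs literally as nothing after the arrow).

ac->c; bac->; cc->

  | bbb
  | cbcbcbab
  | bbaaacbcacbc => bbaacbcacbc => bbacbcacbc => bbcacbc => bbccbc => bbbc
  | cacaaacbb => ccaaacbb => aaacbb => aacbb => acbb => cbb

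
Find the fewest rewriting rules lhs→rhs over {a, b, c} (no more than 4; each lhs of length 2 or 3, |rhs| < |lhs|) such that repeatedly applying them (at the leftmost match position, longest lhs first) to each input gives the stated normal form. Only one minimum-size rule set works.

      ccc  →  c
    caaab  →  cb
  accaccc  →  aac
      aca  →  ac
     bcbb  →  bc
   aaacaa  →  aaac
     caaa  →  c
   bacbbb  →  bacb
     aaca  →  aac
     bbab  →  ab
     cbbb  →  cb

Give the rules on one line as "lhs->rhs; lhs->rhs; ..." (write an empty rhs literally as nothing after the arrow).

bb->; ca->c; cc->

  | ccc => c
  | caaab => caab => cab => cb
  | accaccc => aaccc => aac
  | aca => ac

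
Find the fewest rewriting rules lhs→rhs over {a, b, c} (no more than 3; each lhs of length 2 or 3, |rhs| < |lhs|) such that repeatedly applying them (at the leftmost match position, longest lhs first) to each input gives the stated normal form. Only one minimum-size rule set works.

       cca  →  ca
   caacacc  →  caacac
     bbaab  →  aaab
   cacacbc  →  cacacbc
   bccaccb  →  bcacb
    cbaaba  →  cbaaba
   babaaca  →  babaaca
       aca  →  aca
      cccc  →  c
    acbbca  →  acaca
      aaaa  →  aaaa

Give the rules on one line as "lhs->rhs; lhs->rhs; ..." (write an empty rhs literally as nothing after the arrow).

bb->a; cc->c

  | cca => ca
  | caacacc => caacac
  | bbaab => aaab
  | cacacbc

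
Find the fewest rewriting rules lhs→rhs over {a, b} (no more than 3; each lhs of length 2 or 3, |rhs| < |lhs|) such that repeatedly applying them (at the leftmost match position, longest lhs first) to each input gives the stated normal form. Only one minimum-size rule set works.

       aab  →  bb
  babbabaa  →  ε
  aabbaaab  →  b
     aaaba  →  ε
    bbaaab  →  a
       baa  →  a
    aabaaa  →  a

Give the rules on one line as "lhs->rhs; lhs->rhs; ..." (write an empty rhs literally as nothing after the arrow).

aa->b; ab->a; ba->

  | aab => bb
  | babbabaa => bbabaa => bbaa => ba => ε
  | aabbaaab => bbbaaab => bbaab => bab => b
  | aaaba => baba => ba => ε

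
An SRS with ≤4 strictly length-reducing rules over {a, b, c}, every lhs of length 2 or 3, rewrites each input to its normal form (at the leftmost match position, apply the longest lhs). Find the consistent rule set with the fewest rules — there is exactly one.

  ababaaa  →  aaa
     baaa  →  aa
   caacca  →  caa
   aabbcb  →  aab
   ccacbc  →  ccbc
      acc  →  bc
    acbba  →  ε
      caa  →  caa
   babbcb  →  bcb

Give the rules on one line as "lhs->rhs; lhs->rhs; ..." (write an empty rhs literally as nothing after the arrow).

abc->a; ac->b; ba->; bb->b

  | ababaaa => abaaa => aaa
  | baaa => aa
  | caacca => cabca => caa
  | aabbcb => aabcb => aab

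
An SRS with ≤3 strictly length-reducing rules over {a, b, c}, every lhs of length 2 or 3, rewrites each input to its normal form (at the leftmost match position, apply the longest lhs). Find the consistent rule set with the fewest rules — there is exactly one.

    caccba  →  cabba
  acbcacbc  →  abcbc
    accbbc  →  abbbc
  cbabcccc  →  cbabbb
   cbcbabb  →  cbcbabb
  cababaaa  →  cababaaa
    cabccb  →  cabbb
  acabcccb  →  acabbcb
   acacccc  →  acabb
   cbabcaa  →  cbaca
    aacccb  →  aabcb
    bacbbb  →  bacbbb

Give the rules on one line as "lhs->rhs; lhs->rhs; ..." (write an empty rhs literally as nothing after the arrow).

  | caccba => cabba
  | acbcacbc => acccbc => abcbc
  | accbbc => abbbc
  | cbabcccc => cbabbcc => cbabbb

bca->c; cc->b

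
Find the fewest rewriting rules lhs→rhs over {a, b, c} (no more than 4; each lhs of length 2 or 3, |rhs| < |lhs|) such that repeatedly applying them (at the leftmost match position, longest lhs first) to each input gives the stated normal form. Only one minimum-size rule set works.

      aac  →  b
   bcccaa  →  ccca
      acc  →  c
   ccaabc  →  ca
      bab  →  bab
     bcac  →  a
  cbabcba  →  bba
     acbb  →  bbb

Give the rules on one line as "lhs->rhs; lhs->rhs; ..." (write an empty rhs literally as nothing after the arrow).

aa->a; ac->b; bc->c; cb->a

  | aac => ac => b
  | bcccaa => cccaa => ccca
  | acc => bc => c
  | ccaabc => ccabc => ccac => ccb => ca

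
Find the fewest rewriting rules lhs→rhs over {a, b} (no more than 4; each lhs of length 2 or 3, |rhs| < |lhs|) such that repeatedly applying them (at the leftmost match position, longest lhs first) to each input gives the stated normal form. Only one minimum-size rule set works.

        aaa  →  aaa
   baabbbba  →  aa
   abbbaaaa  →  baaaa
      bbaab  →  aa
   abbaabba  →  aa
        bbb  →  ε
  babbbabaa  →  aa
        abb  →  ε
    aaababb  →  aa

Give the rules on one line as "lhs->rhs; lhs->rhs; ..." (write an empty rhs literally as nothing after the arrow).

ab->; abb->; bab->b; bb->a

  | aaa
  | baabbbba => babba => bba => aa
  | abbbaaaa => baaaa
  | bbaab => aaab => aa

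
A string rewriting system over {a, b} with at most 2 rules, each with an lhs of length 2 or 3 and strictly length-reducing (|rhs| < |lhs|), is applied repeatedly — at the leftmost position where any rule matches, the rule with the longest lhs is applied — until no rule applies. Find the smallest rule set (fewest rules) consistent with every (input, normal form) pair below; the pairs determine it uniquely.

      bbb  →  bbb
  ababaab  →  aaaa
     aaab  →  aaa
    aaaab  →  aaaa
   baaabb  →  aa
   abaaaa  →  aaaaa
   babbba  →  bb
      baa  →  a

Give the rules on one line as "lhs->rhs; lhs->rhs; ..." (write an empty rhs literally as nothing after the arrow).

ab->a; ba->

  | bbb
  | ababaab => aabaab => aaaab => aaaa
  | aaab => aaa
  | aaaab => aaaa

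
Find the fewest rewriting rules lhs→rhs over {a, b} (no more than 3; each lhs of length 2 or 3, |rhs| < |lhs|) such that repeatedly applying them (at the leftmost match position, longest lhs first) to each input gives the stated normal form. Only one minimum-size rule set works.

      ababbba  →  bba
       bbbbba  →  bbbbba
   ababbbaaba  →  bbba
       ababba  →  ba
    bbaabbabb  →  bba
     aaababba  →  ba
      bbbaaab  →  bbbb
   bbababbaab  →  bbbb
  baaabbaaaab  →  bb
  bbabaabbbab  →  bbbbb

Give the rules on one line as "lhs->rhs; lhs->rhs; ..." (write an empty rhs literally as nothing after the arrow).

ab->b; abb->

  | ababbba => babbba => bba
  | bbbbba
  | ababbbaaba => babbbaaba => bbaaba => bbaba => bbba
  | ababba => babba => ba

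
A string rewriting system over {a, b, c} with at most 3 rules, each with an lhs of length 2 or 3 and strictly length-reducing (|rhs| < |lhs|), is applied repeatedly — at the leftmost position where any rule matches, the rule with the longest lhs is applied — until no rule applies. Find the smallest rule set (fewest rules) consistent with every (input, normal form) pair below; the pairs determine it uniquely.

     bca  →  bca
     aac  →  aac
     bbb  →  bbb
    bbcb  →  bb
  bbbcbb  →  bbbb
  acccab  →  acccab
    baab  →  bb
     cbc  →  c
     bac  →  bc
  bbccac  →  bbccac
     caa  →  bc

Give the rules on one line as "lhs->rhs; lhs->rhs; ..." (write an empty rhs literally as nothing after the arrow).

  | bca
  | aac
  | bbb
  | bbcb => bb

ba->b; caa->bc; cb->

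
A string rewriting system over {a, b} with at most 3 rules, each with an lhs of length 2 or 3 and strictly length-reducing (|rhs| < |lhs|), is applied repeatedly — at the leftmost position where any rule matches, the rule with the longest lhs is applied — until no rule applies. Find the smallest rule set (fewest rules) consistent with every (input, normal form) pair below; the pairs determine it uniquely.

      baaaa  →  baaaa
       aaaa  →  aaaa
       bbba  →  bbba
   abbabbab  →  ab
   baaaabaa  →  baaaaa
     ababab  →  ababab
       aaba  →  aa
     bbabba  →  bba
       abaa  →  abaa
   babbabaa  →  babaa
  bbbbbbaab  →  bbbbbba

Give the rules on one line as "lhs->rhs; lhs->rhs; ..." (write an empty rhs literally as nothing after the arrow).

aab->a; abb->

  | baaaa
  | aaaa
  | bbba
  | abbabbab => abbab => ab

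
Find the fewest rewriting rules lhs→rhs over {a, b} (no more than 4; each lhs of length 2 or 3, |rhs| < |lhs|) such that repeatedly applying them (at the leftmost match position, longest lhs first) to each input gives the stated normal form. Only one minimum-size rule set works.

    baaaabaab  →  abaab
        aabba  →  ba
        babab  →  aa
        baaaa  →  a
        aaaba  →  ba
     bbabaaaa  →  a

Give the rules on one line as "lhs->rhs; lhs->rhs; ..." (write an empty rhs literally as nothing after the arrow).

  | baaaabaab => bbaabaab => abaab
  | aabba => aaa => ba
  | babab => aaab => bab => aa
  | baaaa => bbaa => a

aaa->ba; abb->a; bab->aa; bba->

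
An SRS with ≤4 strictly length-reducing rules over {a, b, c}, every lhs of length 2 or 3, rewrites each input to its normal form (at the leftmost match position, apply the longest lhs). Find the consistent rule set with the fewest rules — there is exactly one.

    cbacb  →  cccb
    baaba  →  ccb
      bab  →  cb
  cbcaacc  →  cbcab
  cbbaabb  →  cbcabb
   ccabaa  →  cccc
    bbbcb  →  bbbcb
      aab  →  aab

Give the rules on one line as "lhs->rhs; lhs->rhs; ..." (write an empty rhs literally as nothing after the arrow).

aba->cb; acc->b; ba->c

  | cbacb => cccb
  | baaba => caba => ccb
  | bab => cb
  | cbcaacc => cbcab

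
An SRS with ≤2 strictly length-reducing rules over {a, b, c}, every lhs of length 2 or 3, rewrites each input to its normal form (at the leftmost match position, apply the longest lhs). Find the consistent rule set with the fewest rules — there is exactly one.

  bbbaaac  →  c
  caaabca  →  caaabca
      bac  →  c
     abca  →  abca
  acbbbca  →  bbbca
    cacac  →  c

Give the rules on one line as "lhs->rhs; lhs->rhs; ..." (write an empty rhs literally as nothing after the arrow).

ac->; ba->

  | bbbaaac => bbaac => bac => c
  | caaabca
  | bac => c
  | abca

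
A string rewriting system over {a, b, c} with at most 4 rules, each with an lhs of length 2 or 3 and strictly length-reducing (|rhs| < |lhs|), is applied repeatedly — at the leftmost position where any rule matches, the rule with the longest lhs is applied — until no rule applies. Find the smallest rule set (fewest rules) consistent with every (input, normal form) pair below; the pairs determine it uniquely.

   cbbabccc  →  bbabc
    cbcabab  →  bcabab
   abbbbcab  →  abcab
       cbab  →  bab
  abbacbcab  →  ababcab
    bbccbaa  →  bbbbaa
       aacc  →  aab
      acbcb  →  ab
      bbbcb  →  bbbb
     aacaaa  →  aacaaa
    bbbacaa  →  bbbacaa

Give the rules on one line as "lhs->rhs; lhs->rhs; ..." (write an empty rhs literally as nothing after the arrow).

  | cbbabccc => bbabccc => bbabbc => bbabc
  | cbcabab => bcabab
  | abbbbcab => abbbcab => abbcab => abcab
  | cbab => bab

abb->ab; cb->b; cc->b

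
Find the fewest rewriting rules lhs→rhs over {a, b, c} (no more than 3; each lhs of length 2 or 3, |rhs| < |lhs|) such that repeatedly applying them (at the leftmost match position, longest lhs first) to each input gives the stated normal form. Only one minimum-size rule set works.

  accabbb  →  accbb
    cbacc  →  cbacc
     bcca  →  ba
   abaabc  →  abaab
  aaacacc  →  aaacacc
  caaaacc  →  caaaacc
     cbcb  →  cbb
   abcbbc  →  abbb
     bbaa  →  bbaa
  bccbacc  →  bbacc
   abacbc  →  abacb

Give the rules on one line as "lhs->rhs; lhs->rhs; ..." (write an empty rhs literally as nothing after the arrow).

  | accabbb => accbb
  | cbacc
  | bcca => bca => ba
  | abaabc => abaab

bc->b; cab->c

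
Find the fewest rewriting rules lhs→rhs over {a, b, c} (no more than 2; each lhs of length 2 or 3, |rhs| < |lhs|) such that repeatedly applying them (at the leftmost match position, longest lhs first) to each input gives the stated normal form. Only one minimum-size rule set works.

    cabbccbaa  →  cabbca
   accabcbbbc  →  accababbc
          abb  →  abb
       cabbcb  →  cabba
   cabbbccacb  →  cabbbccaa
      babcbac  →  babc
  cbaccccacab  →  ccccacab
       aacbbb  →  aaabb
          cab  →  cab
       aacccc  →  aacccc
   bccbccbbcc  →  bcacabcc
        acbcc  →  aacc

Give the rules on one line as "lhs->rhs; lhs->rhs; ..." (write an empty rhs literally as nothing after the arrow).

  | cabbccbaa => cabbca
  | accabcbbbc => accababbc
  | abb
  | cabbcb => cabba

cb->a; cba->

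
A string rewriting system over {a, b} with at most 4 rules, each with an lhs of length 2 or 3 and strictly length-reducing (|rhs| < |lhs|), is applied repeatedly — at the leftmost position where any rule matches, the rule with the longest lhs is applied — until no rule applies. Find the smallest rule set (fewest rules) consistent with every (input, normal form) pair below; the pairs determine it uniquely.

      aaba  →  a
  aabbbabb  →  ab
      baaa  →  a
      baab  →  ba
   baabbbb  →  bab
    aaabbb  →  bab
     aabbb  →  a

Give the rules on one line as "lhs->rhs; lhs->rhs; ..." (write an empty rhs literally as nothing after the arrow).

aa->a; aaa->ba; aab->a; bb->

  | aaba => aa => a
  | aabbbabb => abbabb => aabb => ab
  | baaa => bba => a
  | baab => ba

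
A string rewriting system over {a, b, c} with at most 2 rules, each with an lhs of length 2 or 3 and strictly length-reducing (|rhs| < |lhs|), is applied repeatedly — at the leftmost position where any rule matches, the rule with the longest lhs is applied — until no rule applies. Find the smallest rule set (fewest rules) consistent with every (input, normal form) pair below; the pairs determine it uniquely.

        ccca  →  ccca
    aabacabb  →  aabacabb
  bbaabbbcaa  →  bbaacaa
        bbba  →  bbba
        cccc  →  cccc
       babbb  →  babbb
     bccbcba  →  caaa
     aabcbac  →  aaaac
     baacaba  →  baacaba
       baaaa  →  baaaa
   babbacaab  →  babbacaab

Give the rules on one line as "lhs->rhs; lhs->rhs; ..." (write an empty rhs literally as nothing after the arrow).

bc->c; cb->a

  | ccca
  | aabacabb
  | bbaabbbcaa => bbaabbcaa => bbaabcaa => bbaacaa
  | bbba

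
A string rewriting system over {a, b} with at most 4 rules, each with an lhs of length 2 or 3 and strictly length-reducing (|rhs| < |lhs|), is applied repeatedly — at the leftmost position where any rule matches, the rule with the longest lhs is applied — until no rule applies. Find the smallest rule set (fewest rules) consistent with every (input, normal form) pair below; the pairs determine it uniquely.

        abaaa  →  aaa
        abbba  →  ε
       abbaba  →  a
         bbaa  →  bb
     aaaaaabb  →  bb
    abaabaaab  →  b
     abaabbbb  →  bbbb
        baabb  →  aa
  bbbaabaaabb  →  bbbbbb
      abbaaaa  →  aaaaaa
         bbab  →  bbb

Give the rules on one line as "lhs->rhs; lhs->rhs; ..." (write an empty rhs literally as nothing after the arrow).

aab->b; abb->aa; ba->; bba->bb

  | abaaa => aaa
  | abbba => aaba => ba => ε
  | abbaba => aaaba => aba => a
  | bbaa => bba => bb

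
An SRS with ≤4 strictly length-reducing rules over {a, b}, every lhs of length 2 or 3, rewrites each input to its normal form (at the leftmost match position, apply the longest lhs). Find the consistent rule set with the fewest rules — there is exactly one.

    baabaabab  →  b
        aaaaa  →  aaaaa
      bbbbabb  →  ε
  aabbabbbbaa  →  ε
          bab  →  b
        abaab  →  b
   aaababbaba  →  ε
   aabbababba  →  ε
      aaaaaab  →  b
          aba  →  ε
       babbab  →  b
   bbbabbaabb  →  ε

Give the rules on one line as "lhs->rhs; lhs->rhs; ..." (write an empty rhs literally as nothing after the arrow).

  | baabaabab => abaabab => baabab => abab => bab => b
  | aaaaa
  | bbbbabb => bbabb => bbbb => bb => ε
  | aabbabbbbaa => abbabbbbaa => bbabbbbaa => bbbbbbaa => bbbbaa => bbaa => bba => bb => ε

ab->b; ba->; bb->; bba->bb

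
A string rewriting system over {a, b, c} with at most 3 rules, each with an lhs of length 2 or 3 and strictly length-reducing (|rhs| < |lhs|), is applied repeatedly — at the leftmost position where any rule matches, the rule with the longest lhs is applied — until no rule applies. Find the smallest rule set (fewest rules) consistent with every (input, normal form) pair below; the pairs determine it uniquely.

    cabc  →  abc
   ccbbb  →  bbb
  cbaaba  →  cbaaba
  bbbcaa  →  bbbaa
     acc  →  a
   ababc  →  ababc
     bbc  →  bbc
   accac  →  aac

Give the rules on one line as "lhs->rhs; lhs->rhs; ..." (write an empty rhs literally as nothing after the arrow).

  | cabc => abc
  | ccbbb => bbb
  | cbaaba
  | bbbcaa => bbbaa

ca->a; cc->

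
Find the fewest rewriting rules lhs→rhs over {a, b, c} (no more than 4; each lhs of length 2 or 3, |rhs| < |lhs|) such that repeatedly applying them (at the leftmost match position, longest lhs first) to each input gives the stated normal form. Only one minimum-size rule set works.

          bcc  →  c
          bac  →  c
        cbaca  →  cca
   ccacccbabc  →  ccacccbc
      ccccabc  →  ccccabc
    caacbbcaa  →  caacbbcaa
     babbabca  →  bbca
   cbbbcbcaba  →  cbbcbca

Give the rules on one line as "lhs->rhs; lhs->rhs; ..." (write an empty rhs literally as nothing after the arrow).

  | bcc => c
  | bac => c
  | cbaca => cca
  | ccacccbabc => ccacccbc

ba->; bbb->bb; bcc->c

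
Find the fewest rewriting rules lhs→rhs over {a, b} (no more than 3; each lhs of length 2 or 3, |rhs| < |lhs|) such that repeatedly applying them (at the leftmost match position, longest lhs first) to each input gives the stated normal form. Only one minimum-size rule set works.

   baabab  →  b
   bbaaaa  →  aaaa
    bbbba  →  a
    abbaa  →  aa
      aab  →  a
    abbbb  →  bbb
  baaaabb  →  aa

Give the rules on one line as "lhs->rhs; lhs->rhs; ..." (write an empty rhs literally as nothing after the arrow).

  | baabab => aabab => abb => b
  | bbaaaa => baaaa => aaaa
  | bbbba => bbba => bba => ba => a
  | abbaa => baa => aa

ab->; aba->b; ba->a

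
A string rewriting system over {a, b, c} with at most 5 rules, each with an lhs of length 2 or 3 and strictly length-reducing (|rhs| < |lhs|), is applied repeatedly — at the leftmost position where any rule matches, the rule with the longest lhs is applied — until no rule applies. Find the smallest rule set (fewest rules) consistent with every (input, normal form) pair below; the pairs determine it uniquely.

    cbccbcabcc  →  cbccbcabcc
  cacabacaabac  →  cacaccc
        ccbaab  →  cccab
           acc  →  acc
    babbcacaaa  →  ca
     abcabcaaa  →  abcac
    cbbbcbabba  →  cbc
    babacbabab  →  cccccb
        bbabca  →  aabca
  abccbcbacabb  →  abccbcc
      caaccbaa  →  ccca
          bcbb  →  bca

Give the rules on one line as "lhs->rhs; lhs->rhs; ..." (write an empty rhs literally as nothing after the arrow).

  | cbccbcabcc
  | cacabacaabac => cacaccaabac => cacacbac => cacaccc
  | ccbaab => cccab
  | acc

ba->c; bb->a; bbb->b; caa->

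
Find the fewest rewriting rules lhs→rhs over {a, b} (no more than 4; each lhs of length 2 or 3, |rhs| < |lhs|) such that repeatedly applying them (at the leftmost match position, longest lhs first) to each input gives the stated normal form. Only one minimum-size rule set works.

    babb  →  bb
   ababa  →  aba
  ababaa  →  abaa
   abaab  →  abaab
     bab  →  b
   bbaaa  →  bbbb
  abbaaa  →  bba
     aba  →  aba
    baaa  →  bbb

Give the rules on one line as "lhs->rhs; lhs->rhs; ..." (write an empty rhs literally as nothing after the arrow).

  | babb => bb
  | ababa => aba
  | ababaa => abaa
  | abaab

aaa->bb; abb->a; bab->b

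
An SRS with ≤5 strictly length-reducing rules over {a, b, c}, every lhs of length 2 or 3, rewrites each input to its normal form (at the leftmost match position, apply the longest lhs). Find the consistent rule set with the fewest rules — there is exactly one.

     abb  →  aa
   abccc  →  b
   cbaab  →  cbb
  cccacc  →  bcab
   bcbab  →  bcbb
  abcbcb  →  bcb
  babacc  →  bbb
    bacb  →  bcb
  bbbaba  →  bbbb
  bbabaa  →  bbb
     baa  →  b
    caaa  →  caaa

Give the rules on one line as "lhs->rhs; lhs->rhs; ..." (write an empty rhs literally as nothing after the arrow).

abb->aa; abc->; ba->b; cc->b

  | abb => aa
  | abccc => cc => b
  | cbaab => cbab => cbb
  | cccacc => bcacc => bcab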